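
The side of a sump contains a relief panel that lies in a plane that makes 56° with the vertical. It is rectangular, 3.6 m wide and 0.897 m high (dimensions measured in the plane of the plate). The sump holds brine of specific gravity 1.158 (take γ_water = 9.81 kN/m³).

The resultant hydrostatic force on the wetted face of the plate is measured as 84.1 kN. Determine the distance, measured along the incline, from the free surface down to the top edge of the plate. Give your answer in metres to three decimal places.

γ = 1.158 × 9.81 = 11.35998 kN/m³.
A = 3.6 × 0.897 = 3.2292 m².
From F = γ·h_c·A, the centroid depth is h_c = 84.1/(11.35998 × 3.2292) = 2.29257 m.
The plate makes 56° with the vertical, i.e. θ = 90° − 56° = 34° to the horizontal. Measuring y along the incline from the free-surface line, vertical depth h = y·sinθ with sinθ = 0.559193.
Along the incline, y_c = h_c/sinθ = 2.29257/0.559193 = 4.09978 m.
The centroid lies 0.897/2 = 0.4485 m below the top edge, so the top edge sits at y_top = 4.09978 − 0.4485 = 3.65128 m along the incline.

y_top ≈ 3.651 m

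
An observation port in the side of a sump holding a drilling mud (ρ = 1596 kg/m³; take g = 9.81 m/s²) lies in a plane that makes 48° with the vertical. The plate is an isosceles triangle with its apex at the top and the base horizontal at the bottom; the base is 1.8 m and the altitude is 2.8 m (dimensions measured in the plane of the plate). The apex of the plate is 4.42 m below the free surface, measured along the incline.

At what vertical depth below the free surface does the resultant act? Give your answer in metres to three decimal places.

γ = ρg = 1596 × 9.81 / 1000 = 15.65676 kN/m³.
The plate makes 48° with the vertical, i.e. θ = 90° − 48° = 42° to the horizontal. Measuring y along the incline from the free-surface line, vertical depth h = y·sinθ with sinθ = 0.669131.
With the apex up, the centroid sits 2h/3 = 2 × 2.8/3 = 1.86667 m below the apex, so y_c = 4.42 + 1.86667 = 6.28667 m and h_c = 6.28667 × 0.669131 = 4.20661 m.
A = ½ × 1.8 × 2.8 = 2.52 m².
Resultant F = γ·h_c·A = 15.65676 × 4.20661 × 2.52 = 165.972 kN.
I_c = b·h³/36 = 1.8 × 2.8³/36 = 1.0976 m⁴.
Centre of pressure: y_p = y_c + I_c/(y_c·A) = 6.28667 + 1.0976/(6.28667 × 2.52) = 6.28667 + 0.0692824 = 6.35595 m along the plane.
Vertically, h_p = y_p·sinθ = 6.35595 × 0.669131 = 4.25296 m.

h_p = 4.253 m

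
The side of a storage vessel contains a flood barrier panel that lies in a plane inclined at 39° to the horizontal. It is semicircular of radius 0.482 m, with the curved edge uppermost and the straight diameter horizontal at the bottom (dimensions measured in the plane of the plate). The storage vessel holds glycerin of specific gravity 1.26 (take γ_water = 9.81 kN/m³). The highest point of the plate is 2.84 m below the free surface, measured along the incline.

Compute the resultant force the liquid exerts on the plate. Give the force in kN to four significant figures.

γ = 1.26 × 9.81 = 12.3606 kN/m³.
Let θ = 39° be the plate's angle to the horizontal; measure y along the incline from where the plane meets the free surface. Vertical depth h = y·sinθ with sinθ = 0.629320.
The centroid lies 4r/(3π) = 0.204567 m above the diameter, so r − 4r/(3π) = 0.482 − 0.204567 = 0.277433 m below the topmost point, so y_c = 2.84 + 0.277433 = 3.11743 m and h_c = 3.11743 × 0.629320 = 1.96186 m.
A = πr²/2 = π × 0.482²/2 = 0.364934 m².
Resultant F = γ·h_c·A = 12.3606 × 1.96186 × 0.364934 = 8.84956 kN.

F ≈ 8.850 kN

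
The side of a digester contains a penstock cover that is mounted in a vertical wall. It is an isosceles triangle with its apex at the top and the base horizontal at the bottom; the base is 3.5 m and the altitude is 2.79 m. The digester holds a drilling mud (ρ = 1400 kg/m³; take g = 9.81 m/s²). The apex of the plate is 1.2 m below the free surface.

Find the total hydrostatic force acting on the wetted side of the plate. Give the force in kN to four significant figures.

γ = ρg = 1400 × 9.81 / 1000 = 13.734 kN/m³.
With the apex up, the centroid sits 2h/3 = 2 × 2.79/3 = 1.86 m below the apex, so the centroid depth is h_c = 1.2 + 1.86 = 3.06 m.
A = ½ × 3.5 × 2.79 = 4.8825 m².
Resultant F = γ·h_c·A = 13.734 × 3.06 × 4.8825 = 205.192 kN.

F ≈ 205.2 kN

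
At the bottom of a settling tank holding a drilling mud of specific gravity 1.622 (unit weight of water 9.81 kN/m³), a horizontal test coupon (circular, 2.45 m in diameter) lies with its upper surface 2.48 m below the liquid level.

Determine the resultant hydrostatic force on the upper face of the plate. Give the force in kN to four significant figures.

γ = 1.622 × 9.81 = 15.91182 kN/m³.
The plate is horizontal, so pressure is uniform at p = γ·h = 15.91182 × 2.48 = 39.4613 kN/m².
A = π(1.225)² = 4.71435 m².
F = p·A = 39.4613 × 4.71435 = 186.034 kN.

F ≈ 186.0 kN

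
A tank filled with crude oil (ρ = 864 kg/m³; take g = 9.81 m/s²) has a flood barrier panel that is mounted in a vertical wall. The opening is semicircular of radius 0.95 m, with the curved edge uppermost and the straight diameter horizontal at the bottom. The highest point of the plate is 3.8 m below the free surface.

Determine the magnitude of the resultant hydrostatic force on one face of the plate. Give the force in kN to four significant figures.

γ = ρg = 864 × 9.81 / 1000 = 8.47584 kN/m³.
The centroid lies 4r/(3π) = 0.403193 m above the diameter, so r − 4r/(3π) = 0.95 − 0.403193 = 0.546807 m below the topmost point, so the centroid depth is h_c = 3.8 + 0.546807 = 4.34681 m.
A = πr²/2 = π × 0.95²/2 = 1.41764 m².
Resultant F = γ·h_c·A = 8.47584 × 4.34681 × 1.41764 = 52.2299 kN.

F ≈ 52.23 kN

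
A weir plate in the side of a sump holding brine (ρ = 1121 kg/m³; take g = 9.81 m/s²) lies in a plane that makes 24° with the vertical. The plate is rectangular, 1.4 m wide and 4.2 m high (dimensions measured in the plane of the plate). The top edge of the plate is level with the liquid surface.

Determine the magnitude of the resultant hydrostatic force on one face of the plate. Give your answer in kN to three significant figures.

F ≈ 124 kN

γ = ρg = 1121 × 9.81 / 1000 = 10.99701 kN/m³.
The plate makes 24° with the vertical, i.e. θ = 90° − 24° = 66° to the horizontal. Measuring y along the incline from the free-surface line, vertical depth h = y·sinθ with sinθ = 0.913545.
The centroid lies 4.2/2 = 2.1 m below the top edge, so y_c = 2.1 m and h_c = 2.1 × 0.913545 = 1.91844 m.
A = 1.4 × 4.2 = 5.88 m².
Resultant F = γ·h_c·A = 10.99701 × 1.91844 × 5.88 = 124.051 kN.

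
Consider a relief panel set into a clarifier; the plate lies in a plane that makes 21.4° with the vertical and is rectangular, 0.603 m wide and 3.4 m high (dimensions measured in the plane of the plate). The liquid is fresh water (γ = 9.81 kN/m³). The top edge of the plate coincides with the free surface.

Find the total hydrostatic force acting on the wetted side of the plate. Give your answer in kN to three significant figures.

γ = 9.81 kN/m³.
The plate makes 21.4° with the vertical, i.e. θ = 90° − 21.4° = 68.6° to the horizontal. Measuring y along the incline from the free-surface line, vertical depth h = y·sinθ with sinθ = 0.931056.
The centroid lies 3.4/2 = 1.7 m below the top edge, so y_c = 1.7 m and h_c = 1.7 × 0.931056 = 1.5828 m.
A = 0.603 × 3.4 = 2.0502 m².
Resultant F = γ·h_c·A = 9.81 × 1.5828 × 2.0502 = 31.834 kN.

F ≈ 31.8 kN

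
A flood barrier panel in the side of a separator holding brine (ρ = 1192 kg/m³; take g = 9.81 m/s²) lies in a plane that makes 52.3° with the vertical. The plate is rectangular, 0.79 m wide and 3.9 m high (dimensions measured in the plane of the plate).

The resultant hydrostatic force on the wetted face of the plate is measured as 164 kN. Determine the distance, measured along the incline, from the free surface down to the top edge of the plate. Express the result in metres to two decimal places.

γ = ρg = 1192 × 9.81 / 1000 = 11.69352 kN/m³.
A = 0.79 × 3.9 = 3.081 m².
From F = γ·h_c·A, the centroid depth is h_c = 164/(11.69352 × 3.081) = 4.55205 m.
The plate makes 52.3° with the vertical, i.e. θ = 90° − 52.3° = 37.7° to the horizontal. Measuring y along the incline from the free-surface line, vertical depth h = y·sinθ with sinθ = 0.611527.
Along the incline, y_c = h_c/sinθ = 4.55205/0.611527 = 7.44374 m.
The centroid lies 3.9/2 = 1.95 m below the top edge, so the top edge sits at y_top = 7.44374 − 1.95 = 5.49374 m along the incline.

y_top ≈ 5.49 m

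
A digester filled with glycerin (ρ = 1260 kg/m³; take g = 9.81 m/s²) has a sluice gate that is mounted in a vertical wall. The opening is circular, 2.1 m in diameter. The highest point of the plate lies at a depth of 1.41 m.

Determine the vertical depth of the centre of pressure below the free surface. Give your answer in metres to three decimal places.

γ = ρg = 1260 × 9.81 / 1000 = 12.3606 kN/m³.
The centroid is at the centre, 1.05 m below the top of the plate, so the centroid depth is h_c = 1.41 + 1.05 = 2.46 m.
A = π(1.05)² = 3.46361 m².
Resultant F = γ·h_c·A = 12.3606 × 2.46 × 3.46361 = 105.318 kN.
I_c = πr⁴/4 = π × 1.05⁴/4 = 0.954656 m⁴.
Centre of pressure: y_p = y_c + I_c/(y_c·A) = 2.46 + 0.954656/(2.46 × 3.46361) = 2.46 + 0.112043 = 2.57204 m along the plane.

h_p = 2.572 m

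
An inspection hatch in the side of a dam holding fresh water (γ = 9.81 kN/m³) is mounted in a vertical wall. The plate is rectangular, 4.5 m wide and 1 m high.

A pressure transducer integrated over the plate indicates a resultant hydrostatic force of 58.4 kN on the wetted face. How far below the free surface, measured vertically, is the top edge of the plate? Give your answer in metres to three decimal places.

γ = 9.81 kN/m³.
A = 4.5 × 1 = 4.5 m².
From F = γ·h_c·A, the centroid depth is h_c = 58.4/(9.81 × 4.5) = 1.32291 m.
The centroid lies 1/2 = 0.5 m below the top edge, so the top edge sits at h_top = 1.32291 − 0.5 = 0.82291 m below the surface.

d_top ≈ 0.823 m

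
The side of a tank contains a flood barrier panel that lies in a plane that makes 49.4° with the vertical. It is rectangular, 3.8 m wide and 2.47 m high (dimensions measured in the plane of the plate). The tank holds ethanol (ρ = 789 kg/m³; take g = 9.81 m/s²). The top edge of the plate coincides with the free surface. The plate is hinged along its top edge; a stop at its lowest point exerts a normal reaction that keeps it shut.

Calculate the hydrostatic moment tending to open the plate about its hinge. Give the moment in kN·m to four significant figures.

γ = ρg = 789 × 9.81 / 1000 = 7.74009 kN/m³.
The plate makes 49.4° with the vertical, i.e. θ = 90° − 49.4° = 40.6° to the horizontal. Measuring y along the incline from the free-surface line, vertical depth h = y·sinθ with sinθ = 0.650774.
The centroid lies 2.47/2 = 1.235 m below the top edge, so y_c = 1.235 m and h_c = 1.235 × 0.650774 = 0.803706 m.
A = 3.8 × 2.47 = 9.386 m².
Resultant F = γ·h_c·A = 7.74009 × 0.803706 × 9.386 = 58.388 kN.
I_c = b·h³/12 = 3.8 × 2.47³/12 = 4.77192 m⁴.
Centre of pressure: y_p = y_c + I_c/(y_c·A) = 1.235 + 4.77192/(1.235 × 9.386) = 1.235 + 0.411667 = 1.64667 m along the plane.
The resultant acts 1.235 + 0.411667 = 1.64667 m (along the plate) below the hinge at the top edge, so the moment about the hinge is M = F × 1.64667 = 58.388 × 1.64667 = 96.1458 kN·m.

M ≈ 96.15 kN·m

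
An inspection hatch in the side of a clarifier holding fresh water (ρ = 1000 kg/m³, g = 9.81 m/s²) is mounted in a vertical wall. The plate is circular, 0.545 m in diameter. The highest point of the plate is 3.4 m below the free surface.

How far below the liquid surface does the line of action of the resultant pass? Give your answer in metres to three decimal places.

h_p = 3.678 m

γ = ρg = 1000 × 9.81 = 9810 N/m³ = 9.81 kN/m³.
The centroid is at the centre, 0.2725 m below the top of the plate, so the centroid depth is h_c = 3.4 + 0.2725 = 3.6725 m.
A = π(0.2725)² = 0.233283 m².
Resultant F = γ·h_c·A = 9.81 × 3.6725 × 0.233283 = 8.40454 kN.
I_c = πr⁴/4 = π × 0.2725⁴/4 = 0.00433068 m⁴.
Centre of pressure: y_p = y_c + I_c/(y_c·A) = 3.6725 + 0.00433068/(3.6725 × 0.233283) = 3.6725 + 0.00505488 = 3.67755 m along the plane.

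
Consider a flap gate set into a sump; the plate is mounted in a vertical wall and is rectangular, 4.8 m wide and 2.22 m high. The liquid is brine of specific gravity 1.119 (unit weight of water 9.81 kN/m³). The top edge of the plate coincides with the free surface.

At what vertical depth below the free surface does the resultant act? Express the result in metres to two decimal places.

h_p = 1.48 m

γ = 1.119 × 9.81 = 10.97739 kN/m³.
The centroid lies 2.22/2 = 1.11 m below the top edge, so the centroid depth is h_c = 1.11 m.
A = 4.8 × 2.22 = 10.656 m².
Resultant F = γ·h_c·A = 10.97739 × 1.11 × 10.656 = 129.842 kN.
I_c = b·h³/12 = 4.8 × 2.22³/12 = 4.37642 m⁴.
Centre of pressure: y_p = y_c + I_c/(y_c·A) = 1.11 + 4.37642/(1.11 × 10.656) = 1.11 + 0.37 = 1.48 m along the plane.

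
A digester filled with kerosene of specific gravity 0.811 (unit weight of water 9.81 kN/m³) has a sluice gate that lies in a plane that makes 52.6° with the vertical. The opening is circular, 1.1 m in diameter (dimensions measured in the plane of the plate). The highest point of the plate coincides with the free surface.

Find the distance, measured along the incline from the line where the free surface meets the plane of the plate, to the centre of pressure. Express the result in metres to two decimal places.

y_p = 0.69 m

γ = 0.811 × 9.81 = 7.95591 kN/m³.
The plate makes 52.6° with the vertical, i.e. θ = 90° − 52.6° = 37.4° to the horizontal. Measuring y along the incline from the free-surface line, vertical depth h = y·sinθ with sinθ = 0.607376.
The centroid is at the centre, 0.55 m below the top of the plate, so y_c = 0.55 m and h_c = 0.55 × 0.607376 = 0.334057 m.
A = π(0.55)² = 0.950332 m².
Resultant F = γ·h_c·A = 7.95591 × 0.334057 × 0.950332 = 2.52572 kN.
I_c = πr⁴/4 = π × 0.55⁴/4 = 0.0718688 m⁴.
Centre of pressure: y_p = y_c + I_c/(y_c·A) = 0.55 + 0.0718688/(0.55 × 0.950332) = 0.55 + 0.1375 = 0.6875 m along the plane.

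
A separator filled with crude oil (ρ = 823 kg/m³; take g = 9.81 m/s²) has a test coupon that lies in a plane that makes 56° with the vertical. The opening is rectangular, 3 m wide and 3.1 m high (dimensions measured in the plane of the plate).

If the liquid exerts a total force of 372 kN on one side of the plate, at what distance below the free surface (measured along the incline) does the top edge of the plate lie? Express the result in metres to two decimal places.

γ = ρg = 823 × 9.81 / 1000 = 8.07363 kN/m³.
A = 3 × 3.1 = 9.3 m².
From F = γ·h_c·A, the centroid depth is h_c = 372/(8.07363 × 9.3) = 4.9544 m.
The plate makes 56° with the vertical, i.e. θ = 90° − 56° = 34° to the horizontal. Measuring y along the incline from the free-surface line, vertical depth h = y·sinθ with sinθ = 0.559193.
Along the incline, y_c = h_c/sinθ = 4.9544/0.559193 = 8.85991 m.
The centroid lies 3.1/2 = 1.55 m below the top edge, so the top edge sits at y_top = 8.85991 − 1.55 = 7.30991 m along the incline.

y_top ≈ 7.31 m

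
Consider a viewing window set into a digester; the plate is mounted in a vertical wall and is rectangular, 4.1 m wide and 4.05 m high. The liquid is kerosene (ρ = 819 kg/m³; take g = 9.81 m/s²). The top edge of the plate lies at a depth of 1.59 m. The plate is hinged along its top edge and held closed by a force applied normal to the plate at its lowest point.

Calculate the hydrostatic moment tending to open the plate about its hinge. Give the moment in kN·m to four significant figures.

γ = ρg = 819 × 9.81 / 1000 = 8.03439 kN/m³.
The centroid lies 4.05/2 = 2.025 m below the top edge, so the centroid depth is h_c = 1.59 + 2.025 = 3.615 m.
A = 4.1 × 4.05 = 16.605 m².
Resultant F = γ·h_c·A = 8.03439 × 3.615 × 16.605 = 482.281 kN.
I_c = b·h³/12 = 4.1 × 4.05³/12 = 22.697 m⁴.
Centre of pressure: y_p = y_c + I_c/(y_c·A) = 3.615 + 22.697/(3.615 × 16.605) = 3.615 + 0.378113 = 3.99311 m along the plane.
The resultant acts 2.025 + 0.378113 = 2.40311 m (along the plate) below the hinge at the top edge, so the moment about the hinge is M = F × 2.40311 = 482.281 × 2.40311 = 1158.97 kN·m.

M ≈ 1159 kN·m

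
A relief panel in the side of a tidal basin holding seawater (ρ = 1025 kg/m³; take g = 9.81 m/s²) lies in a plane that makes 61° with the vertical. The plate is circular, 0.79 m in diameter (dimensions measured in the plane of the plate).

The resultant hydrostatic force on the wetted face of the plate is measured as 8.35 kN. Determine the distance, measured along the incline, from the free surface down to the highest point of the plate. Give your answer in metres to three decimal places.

y_top ≈ 3.099 m

γ = ρg = 1025 × 9.81 / 1000 = 10.05525 kN/m³.
A = π(0.395)² = 0.490167 m².
From F = γ·h_c·A, the centroid depth is h_c = 8.35/(10.05525 × 0.490167) = 1.69414 m.
The plate makes 61° with the vertical, i.e. θ = 90° − 61° = 29° to the horizontal. Measuring y along the incline from the free-surface line, vertical depth h = y·sinθ with sinθ = 0.484810.
Along the incline, y_c = h_c/sinθ = 1.69414/0.484810 = 3.49444 m.
The centroid is at the centre, 0.395 m below the top of the plate, so the highest point sits at y_top = 3.49444 − 0.395 = 3.09944 m along the incline.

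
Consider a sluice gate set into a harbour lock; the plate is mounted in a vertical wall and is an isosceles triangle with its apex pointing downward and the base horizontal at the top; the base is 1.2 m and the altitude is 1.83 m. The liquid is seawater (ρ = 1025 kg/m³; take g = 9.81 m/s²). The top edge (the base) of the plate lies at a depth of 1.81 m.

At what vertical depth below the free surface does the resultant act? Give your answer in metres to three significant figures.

h_p = 2.50 m

γ = ρg = 1025 × 9.81 / 1000 = 10.05525 kN/m³.
With the apex down, the centroid sits h/3 = 1.83/3 = 0.61 m below the base (the top edge), so the centroid depth is h_c = 1.81 + 0.61 = 2.42 m.
A = ½ × 1.2 × 1.83 = 1.098 m².
Resultant F = γ·h_c·A = 10.05525 × 2.42 × 1.098 = 26.7184 kN.
I_c = b·h³/36 = 1.2 × 1.83³/36 = 0.204283 m⁴.
Centre of pressure: y_p = y_c + I_c/(y_c·A) = 2.42 + 0.204283/(2.42 × 1.098) = 2.42 + 0.0768802 = 2.49688 m along the plane.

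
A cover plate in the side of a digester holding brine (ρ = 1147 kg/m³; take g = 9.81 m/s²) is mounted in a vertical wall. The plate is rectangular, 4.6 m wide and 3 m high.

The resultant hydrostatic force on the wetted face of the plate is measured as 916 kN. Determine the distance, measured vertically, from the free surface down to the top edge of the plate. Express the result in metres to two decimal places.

γ = ρg = 1147 × 9.81 / 1000 = 11.25207 kN/m³.
A = 4.6 × 3 = 13.8 m².
From F = γ·h_c·A, the centroid depth is h_c = 916/(11.25207 × 13.8) = 5.89908 m.
The centroid lies 3/2 = 1.5 m below the top edge, so the top edge sits at h_top = 5.89908 − 1.5 = 4.39908 m below the surface.

d_top ≈ 4.40 m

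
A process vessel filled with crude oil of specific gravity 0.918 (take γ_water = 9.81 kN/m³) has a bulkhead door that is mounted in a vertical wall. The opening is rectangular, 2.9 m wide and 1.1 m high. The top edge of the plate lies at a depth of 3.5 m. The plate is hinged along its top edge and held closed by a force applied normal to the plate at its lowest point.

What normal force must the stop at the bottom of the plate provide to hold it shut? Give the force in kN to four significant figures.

P ≈ 60.81 kN

γ = 0.918 × 9.81 = 9.00558 kN/m³.
The centroid lies 1.1/2 = 0.55 m below the top edge, so the centroid depth is h_c = 3.5 + 0.55 = 4.05 m.
A = 2.9 × 1.1 = 3.19 m².
Resultant F = γ·h_c·A = 9.00558 × 4.05 × 3.19 = 116.348 kN.
I_c = b·h³/12 = 2.9 × 1.1³/12 = 0.321658 m⁴.
Centre of pressure: y_p = y_c + I_c/(y_c·A) = 4.05 + 0.321658/(4.05 × 3.19) = 4.05 + 0.0248971 = 4.0749 m along the plane.
The resultant acts 0.55 + 0.0248971 = 0.574897 m (along the plate) below the hinge at the top edge, so the moment about the hinge is M = F × 0.574897 = 116.348 × 0.574897 = 66.8881 kN·m.
A normal force at the bottom, 1.1 m from the hinge, must supply this moment: P = 66.8881/1.1 = 60.8074 kN.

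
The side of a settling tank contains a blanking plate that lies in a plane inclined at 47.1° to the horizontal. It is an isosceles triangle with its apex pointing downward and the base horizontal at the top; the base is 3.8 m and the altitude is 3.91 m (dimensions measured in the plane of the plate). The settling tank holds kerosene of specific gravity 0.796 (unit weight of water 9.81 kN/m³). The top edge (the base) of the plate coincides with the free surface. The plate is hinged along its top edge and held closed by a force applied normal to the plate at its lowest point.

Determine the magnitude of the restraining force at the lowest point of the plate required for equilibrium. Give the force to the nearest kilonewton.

P ≈ 28 kN

γ = 0.796 × 9.81 = 7.80876 kN/m³.
Let θ = 47.1° be the plate's angle to the horizontal; measure y along the incline from where the plane meets the free surface. Vertical depth h = y·sinθ with sinθ = 0.732543.
With the apex down, the centroid sits h/3 = 3.91/3 = 1.30333 m below the base (the top edge), so y_c = 1.30333 m and h_c = 1.30333 × 0.732543 = 0.954745 m.
A = ½ × 3.8 × 3.91 = 7.429 m².
Resultant F = γ·h_c·A = 7.80876 × 0.954745 × 7.429 = 55.386 kN.
I_c = b·h³/36 = 3.8 × 3.91³/36 = 6.30974 m⁴.
Centre of pressure: y_p = y_c + I_c/(y_c·A) = 1.30333 + 6.30974/(1.30333 × 7.429) = 1.30333 + 0.651668 = 1.955 m along the plane.
The resultant acts 1.30333 + 0.651668 = 1.955 m (along the plate) below the hinge at the top edge, so the moment about the hinge is M = F × 1.955 = 55.386 × 1.955 = 108.28 kN·m.
A normal force at the bottom, 3.91 m from the hinge, must supply this moment: P = 108.28/3.91 = 27.6931 kN.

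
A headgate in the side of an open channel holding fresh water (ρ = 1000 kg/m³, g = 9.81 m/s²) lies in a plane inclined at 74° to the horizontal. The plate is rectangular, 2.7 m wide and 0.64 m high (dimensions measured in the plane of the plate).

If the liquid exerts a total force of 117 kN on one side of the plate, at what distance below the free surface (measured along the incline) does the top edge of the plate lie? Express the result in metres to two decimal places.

y_top ≈ 6.86 m

γ = ρg = 1000 × 9.81 = 9810 N/m³ = 9.81 kN/m³.
A = 2.7 × 0.64 = 1.728 m².
From F = γ·h_c·A, the centroid depth is h_c = 117/(9.81 × 1.728) = 6.90197 m.
Let θ = 74° be the plate's angle to the horizontal; measure y along the incline from where the plane meets the free surface. Vertical depth h = y·sinθ with sinθ = 0.961262.
Along the incline, y_c = h_c/sinθ = 6.90197/0.961262 = 7.18011 m.
The centroid lies 0.64/2 = 0.32 m below the top edge, so the top edge sits at y_top = 7.18011 − 0.32 = 6.86011 m along the incline.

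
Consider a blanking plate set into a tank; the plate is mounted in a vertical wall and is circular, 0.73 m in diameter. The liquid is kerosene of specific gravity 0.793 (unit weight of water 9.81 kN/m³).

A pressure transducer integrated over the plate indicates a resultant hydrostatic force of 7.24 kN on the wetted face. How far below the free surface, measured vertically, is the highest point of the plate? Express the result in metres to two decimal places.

d_top ≈ 1.86 m

γ = 0.793 × 9.81 = 7.77933 kN/m³.
A = π(0.365)² = 0.418539 m².
From F = γ·h_c·A, the centroid depth is h_c = 7.24/(7.77933 × 0.418539) = 2.22362 m.
The centroid is at the centre, 0.365 m below the top of the plate, so the highest point sits at h_top = 2.22362 − 0.365 = 1.85862 m below the surface.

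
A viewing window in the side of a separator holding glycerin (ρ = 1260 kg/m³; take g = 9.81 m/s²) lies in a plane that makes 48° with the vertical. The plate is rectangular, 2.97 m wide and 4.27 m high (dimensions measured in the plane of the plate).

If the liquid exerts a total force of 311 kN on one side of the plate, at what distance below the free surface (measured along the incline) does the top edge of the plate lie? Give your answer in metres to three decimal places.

γ = ρg = 1260 × 9.81 / 1000 = 12.3606 kN/m³.
A = 2.97 × 4.27 = 12.6819 m².
From F = γ·h_c·A, the centroid depth is h_c = 311/(12.3606 × 12.6819) = 1.98398 m.
The plate makes 48° with the vertical, i.e. θ = 90° − 48° = 42° to the horizontal. Measuring y along the incline from the free-surface line, vertical depth h = y·sinθ with sinθ = 0.669131.
Along the incline, y_c = h_c/sinθ = 1.98398/0.669131 = 2.96501 m.
The centroid lies 4.27/2 = 2.135 m below the top edge, so the top edge sits at y_top = 2.96501 − 2.135 = 0.83001 m along the incline.

y_top ≈ 0.830 m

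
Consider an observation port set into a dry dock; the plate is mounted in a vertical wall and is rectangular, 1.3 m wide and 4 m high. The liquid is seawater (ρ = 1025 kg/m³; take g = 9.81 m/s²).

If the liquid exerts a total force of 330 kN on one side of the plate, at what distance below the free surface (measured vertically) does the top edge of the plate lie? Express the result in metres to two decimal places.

d_top ≈ 4.31 m

γ = ρg = 1025 × 9.81 / 1000 = 10.05525 kN/m³.
A = 1.3 × 4 = 5.2 m².
From F = γ·h_c·A, the centroid depth is h_c = 330/(10.05525 × 5.2) = 6.31128 m.
The centroid lies 4/2 = 2 m below the top edge, so the top edge sits at h_top = 6.31128 − 2 = 4.31128 m below the surface.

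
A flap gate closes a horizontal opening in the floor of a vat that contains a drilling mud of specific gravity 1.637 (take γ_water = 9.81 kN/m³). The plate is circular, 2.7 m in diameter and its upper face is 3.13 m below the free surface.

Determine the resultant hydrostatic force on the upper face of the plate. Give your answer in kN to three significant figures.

F ≈ 288 kN

γ = 1.637 × 9.81 = 16.05897 kN/m³.
The plate is horizontal, so pressure is uniform at p = γ·h = 16.05897 × 3.13 = 50.2646 kN/m².
A = π(1.35)² = 5.72555 m².
F = p·A = 50.2646 × 5.72555 = 287.792 kN.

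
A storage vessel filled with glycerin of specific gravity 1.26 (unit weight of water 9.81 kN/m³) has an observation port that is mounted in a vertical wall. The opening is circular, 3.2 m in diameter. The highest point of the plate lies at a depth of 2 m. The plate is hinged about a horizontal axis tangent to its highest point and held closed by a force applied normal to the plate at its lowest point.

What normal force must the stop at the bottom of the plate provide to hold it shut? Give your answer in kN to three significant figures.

P ≈ 199 kN

γ = 1.26 × 9.81 = 12.3606 kN/m³.
The centroid is at the centre, 1.6 m below the top of the plate, so the centroid depth is h_c = 2 + 1.6 = 3.6 m.
A = π(1.6)² = 8.04248 m².
Resultant F = γ·h_c·A = 12.3606 × 3.6 × 8.04248 = 357.876 kN.
I_c = πr⁴/4 = π × 1.6⁴/4 = 5.14719 m⁴.
Centre of pressure: y_p = y_c + I_c/(y_c·A) = 3.6 + 5.14719/(3.6 × 8.04248) = 3.6 + 0.177778 = 3.77778 m along the plane.
The resultant acts 1.6 + 0.177778 = 1.77778 m (along the plate) below the hinge at the top edge, so the moment about the hinge is M = F × 1.77778 = 357.876 × 1.77778 = 636.225 kN·m.
A normal force at the bottom, 3.2 m from the hinge, must supply this moment: P = 636.225/3.2 = 198.82 kN.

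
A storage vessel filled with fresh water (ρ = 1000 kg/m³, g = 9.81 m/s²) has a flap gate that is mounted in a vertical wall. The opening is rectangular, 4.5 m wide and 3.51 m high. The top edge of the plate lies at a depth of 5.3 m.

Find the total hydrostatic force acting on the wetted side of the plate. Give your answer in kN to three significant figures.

F ≈ 1090 kN

γ = ρg = 1000 × 9.81 = 9810 N/m³ = 9.81 kN/m³.
The centroid lies 3.51/2 = 1.755 m below the top edge, so the centroid depth is h_c = 5.3 + 1.755 = 7.055 m.
A = 4.5 × 3.51 = 15.795 m².
Resultant F = γ·h_c·A = 9.81 × 7.055 × 15.795 = 1093.16 kN.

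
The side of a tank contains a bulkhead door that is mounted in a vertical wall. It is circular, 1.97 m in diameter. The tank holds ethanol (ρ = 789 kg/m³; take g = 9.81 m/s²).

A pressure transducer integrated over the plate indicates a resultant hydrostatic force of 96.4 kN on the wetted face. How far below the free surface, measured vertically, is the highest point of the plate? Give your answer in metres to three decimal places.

d_top ≈ 3.101 m

γ = ρg = 789 × 9.81 / 1000 = 7.74009 kN/m³.
A = π(0.985)² = 3.04805 m².
From F = γ·h_c·A, the centroid depth is h_c = 96.4/(7.74009 × 3.04805) = 4.0861 m.
The centroid is at the centre, 0.985 m below the top of the plate, so the highest point sits at h_top = 4.0861 − 0.985 = 3.1011 m below the surface.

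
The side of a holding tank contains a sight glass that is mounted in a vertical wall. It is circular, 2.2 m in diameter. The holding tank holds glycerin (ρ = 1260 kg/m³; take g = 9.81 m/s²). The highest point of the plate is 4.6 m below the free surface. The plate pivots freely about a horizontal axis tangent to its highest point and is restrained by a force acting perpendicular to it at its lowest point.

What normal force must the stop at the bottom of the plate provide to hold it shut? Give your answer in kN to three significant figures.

P ≈ 140 kN

γ = ρg = 1260 × 9.81 / 1000 = 12.3606 kN/m³.
The centroid is at the centre, 1.1 m below the top of the plate, so the centroid depth is h_c = 4.6 + 1.1 = 5.7 m.
A = π(1.1)² = 3.80133 m².
Resultant F = γ·h_c·A = 12.3606 × 5.7 × 3.80133 = 267.824 kN.
I_c = πr⁴/4 = π × 1.1⁴/4 = 1.1499 m⁴.
Centre of pressure: y_p = y_c + I_c/(y_c·A) = 5.7 + 1.1499/(5.7 × 3.80133) = 5.7 + 0.0530701 = 5.75307 m along the plane.
The resultant acts 1.1 + 0.0530701 = 1.15307 m (along the plate) below the hinge at the top edge, so the moment about the hinge is M = F × 1.15307 = 267.824 × 1.15307 = 308.82 kN·m.
A normal force at the bottom, 2.2 m from the hinge, must supply this moment: P = 308.82/2.2 = 140.373 kN.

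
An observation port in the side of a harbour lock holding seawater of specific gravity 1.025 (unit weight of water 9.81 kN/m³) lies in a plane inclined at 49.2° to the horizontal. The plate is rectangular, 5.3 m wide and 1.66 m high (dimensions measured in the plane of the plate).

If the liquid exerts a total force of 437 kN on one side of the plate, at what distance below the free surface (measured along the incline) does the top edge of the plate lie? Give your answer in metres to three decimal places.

γ = 1.025 × 9.81 = 10.05525 kN/m³.
A = 5.3 × 1.66 = 8.798 m².
From F = γ·h_c·A, the centroid depth is h_c = 437/(10.05525 × 8.798) = 4.93975 m.
Let θ = 49.2° be the plate's angle to the horizontal; measure y along the incline from where the plane meets the free surface. Vertical depth h = y·sinθ with sinθ = 0.756995.
Along the incline, y_c = h_c/sinθ = 4.93975/0.756995 = 6.52547 m.
The centroid lies 1.66/2 = 0.83 m below the top edge, so the top edge sits at y_top = 6.52547 − 0.83 = 5.69547 m along the incline.

y_top ≈ 5.695 m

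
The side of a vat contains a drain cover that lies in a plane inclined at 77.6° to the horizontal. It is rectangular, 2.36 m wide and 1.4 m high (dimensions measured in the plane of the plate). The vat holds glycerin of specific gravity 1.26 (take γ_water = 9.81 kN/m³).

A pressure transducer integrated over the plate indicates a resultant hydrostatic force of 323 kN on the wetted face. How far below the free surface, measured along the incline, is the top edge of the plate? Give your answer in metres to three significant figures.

y_top ≈ 7.40 m

γ = 1.26 × 9.81 = 12.3606 kN/m³.
A = 2.36 × 1.4 = 3.304 m².
From F = γ·h_c·A, the centroid depth is h_c = 323/(12.3606 × 3.304) = 7.90902 m.
Let θ = 77.6° be the plate's angle to the horizontal; measure y along the incline from where the plane meets the free surface. Vertical depth h = y·sinθ with sinθ = 0.976672.
Along the incline, y_c = h_c/sinθ = 7.90902/0.976672 = 8.09793 m.
The centroid lies 1.4/2 = 0.7 m below the top edge, so the top edge sits at y_top = 8.09793 − 0.7 = 7.39793 m along the incline.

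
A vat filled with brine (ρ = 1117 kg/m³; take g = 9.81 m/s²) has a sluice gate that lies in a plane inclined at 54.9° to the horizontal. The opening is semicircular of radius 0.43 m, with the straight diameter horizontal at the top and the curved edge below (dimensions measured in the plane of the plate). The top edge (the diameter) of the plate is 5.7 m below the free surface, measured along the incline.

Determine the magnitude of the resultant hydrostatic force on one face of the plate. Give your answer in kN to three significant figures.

γ = ρg = 1117 × 9.81 / 1000 = 10.95777 kN/m³.
Let θ = 54.9° be the plate's angle to the horizontal; measure y along the incline from where the plane meets the free surface. Vertical depth h = y·sinθ with sinθ = 0.818150.
The centroid of a semicircle lies 4r/(3π) = 0.182498 m from the diameter, here below the top edge, so y_c = 5.7 + 0.182498 = 5.8825 m and h_c = 5.8825 × 0.818150 = 4.81277 m.
A = πr²/2 = π × 0.43²/2 = 0.29044 m².
Resultant F = γ·h_c·A = 10.95777 × 4.81277 × 0.29044 = 15.317 kN.

F ≈ 15.3 kN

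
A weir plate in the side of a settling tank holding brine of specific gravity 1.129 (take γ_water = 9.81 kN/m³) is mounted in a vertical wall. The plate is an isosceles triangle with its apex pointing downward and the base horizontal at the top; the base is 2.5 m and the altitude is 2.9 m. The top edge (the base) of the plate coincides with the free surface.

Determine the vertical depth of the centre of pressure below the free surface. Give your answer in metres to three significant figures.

γ = 1.129 × 9.81 = 11.07549 kN/m³.
With the apex down, the centroid sits h/3 = 2.9/3 = 0.966667 m below the base (the top edge), so the centroid depth is h_c = 0.966667 m.
A = ½ × 2.5 × 2.9 = 3.625 m².
Resultant F = γ·h_c·A = 11.07549 × 0.966667 × 3.625 = 38.8104 kN.
I_c = b·h³/36 = 2.5 × 2.9³/36 = 1.69368 m⁴.
Centre of pressure: y_p = y_c + I_c/(y_c·A) = 0.966667 + 1.69368/(0.966667 × 3.625) = 0.966667 + 0.483333 = 1.45 m along the plane.

h_p = 1.45 m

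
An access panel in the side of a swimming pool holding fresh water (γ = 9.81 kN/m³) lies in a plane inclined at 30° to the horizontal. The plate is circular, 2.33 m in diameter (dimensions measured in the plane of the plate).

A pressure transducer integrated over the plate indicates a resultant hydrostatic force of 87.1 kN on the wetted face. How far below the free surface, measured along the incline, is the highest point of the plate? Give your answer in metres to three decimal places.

γ = 9.81 kN/m³.
A = π(1.165)² = 4.26385 m².
From F = γ·h_c·A, the centroid depth is h_c = 87.1/(9.81 × 4.26385) = 2.08232 m.
Let θ = 30° be the plate's angle to the horizontal; measure y along the incline from where the plane meets the free surface. Vertical depth h = y·sinθ with sinθ = 0.500000.
Along the incline, y_c = h_c/sinθ = 2.08232/0.500000 = 4.16464 m.
The centroid is at the centre, 1.165 m below the top of the plate, so the highest point sits at y_top = 4.16464 − 1.165 = 2.99964 m along the incline.

y_top ≈ 3.000 m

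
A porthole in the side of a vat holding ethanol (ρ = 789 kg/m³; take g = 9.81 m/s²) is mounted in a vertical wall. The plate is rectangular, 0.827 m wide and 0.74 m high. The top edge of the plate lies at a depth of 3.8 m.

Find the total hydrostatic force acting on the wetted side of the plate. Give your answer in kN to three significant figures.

γ = ρg = 789 × 9.81 / 1000 = 7.74009 kN/m³.
The centroid lies 0.74/2 = 0.37 m below the top edge, so the centroid depth is h_c = 3.8 + 0.37 = 4.17 m.
A = 0.827 × 0.74 = 0.61198 m².
Resultant F = γ·h_c·A = 7.74009 × 4.17 × 0.61198 = 19.7524 kN.

F ≈ 19.8 kN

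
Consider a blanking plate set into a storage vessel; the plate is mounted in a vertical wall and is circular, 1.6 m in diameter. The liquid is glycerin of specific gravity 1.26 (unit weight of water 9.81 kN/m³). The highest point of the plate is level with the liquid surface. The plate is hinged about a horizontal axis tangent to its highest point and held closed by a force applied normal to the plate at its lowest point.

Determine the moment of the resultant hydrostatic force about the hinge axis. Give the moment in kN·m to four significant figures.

M ≈ 19.88 kN·m

γ = 1.26 × 9.81 = 12.3606 kN/m³.
The centroid is at the centre, 0.8 m below the top of the plate, so the centroid depth is h_c = 0.8 m.
A = π(0.8)² = 2.01062 m².
Resultant F = γ·h_c·A = 12.3606 × 0.8 × 2.01062 = 19.882 kN.
I_c = πr⁴/4 = π × 0.8⁴/4 = 0.321699 m⁴.
Centre of pressure: y_p = y_c + I_c/(y_c·A) = 0.8 + 0.321699/(0.8 × 2.01062) = 0.8 + 0.2 = 1 m along the plane.
The resultant acts 0.8 + 0.2 = 1 m (along the plate) below the hinge at the top edge, so the moment about the hinge is M = F × 1 = 19.882 × 1 = 19.882 kN·m.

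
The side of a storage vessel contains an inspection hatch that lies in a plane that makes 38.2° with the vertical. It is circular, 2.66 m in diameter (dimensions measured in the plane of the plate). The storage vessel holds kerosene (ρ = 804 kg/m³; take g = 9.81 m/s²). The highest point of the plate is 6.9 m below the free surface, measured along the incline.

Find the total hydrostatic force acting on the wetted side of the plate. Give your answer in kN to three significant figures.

F ≈ 283 kN

γ = ρg = 804 × 9.81 / 1000 = 7.88724 kN/m³.
The plate makes 38.2° with the vertical, i.e. θ = 90° − 38.2° = 51.8° to the horizontal. Measuring y along the incline from the free-surface line, vertical depth h = y·sinθ with sinθ = 0.785857.
The centroid is at the centre, 1.33 m below the top of the plate, so y_c = 6.9 + 1.33 = 8.23 m and h_c = 8.23 × 0.785857 = 6.4676 m.
A = π(1.33)² = 5.55716 m².
Resultant F = γ·h_c·A = 7.88724 × 6.4676 × 5.55716 = 283.479 kN.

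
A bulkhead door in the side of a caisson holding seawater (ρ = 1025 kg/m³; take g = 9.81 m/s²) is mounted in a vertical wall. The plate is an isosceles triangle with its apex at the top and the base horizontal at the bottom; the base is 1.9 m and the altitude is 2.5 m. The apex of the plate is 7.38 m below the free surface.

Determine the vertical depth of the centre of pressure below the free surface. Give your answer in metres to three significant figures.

γ = ρg = 1025 × 9.81 / 1000 = 10.05525 kN/m³.
With the apex up, the centroid sits 2h/3 = 2 × 2.5/3 = 1.66667 m below the apex, so the centroid depth is h_c = 7.38 + 1.66667 = 9.04667 m.
A = ½ × 1.9 × 2.5 = 2.375 m².
Resultant F = γ·h_c·A = 10.05525 × 9.04667 × 2.375 = 216.046 kN.
I_c = b·h³/36 = 1.9 × 2.5³/36 = 0.824653 m⁴.
Centre of pressure: y_p = y_c + I_c/(y_c·A) = 9.04667 + 0.824653/(9.04667 × 2.375) = 9.04667 + 0.0383812 = 9.08505 m along the plane.

h_p = 9.09 m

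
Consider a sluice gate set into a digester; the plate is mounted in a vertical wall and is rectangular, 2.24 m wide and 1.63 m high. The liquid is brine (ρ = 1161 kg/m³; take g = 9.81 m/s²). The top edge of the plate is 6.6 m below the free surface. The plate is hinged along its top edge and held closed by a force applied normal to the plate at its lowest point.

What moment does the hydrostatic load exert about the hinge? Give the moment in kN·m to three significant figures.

γ = ρg = 1161 × 9.81 / 1000 = 11.38941 kN/m³.
The centroid lies 1.63/2 = 0.815 m below the top edge, so the centroid depth is h_c = 6.6 + 0.815 = 7.415 m.
A = 2.24 × 1.63 = 3.6512 m².
Resultant F = γ·h_c·A = 11.38941 × 7.415 × 3.6512 = 308.353 kN.
I_c = b·h³/12 = 2.24 × 1.63³/12 = 0.808406 m⁴.
Centre of pressure: y_p = y_c + I_c/(y_c·A) = 7.415 + 0.808406/(7.415 × 3.6512) = 7.415 + 0.0298595 = 7.44486 m along the plane.
The resultant acts 0.815 + 0.0298595 = 0.844859 m (along the plate) below the hinge at the top edge, so the moment about the hinge is M = F × 0.844859 = 308.353 × 0.844859 = 260.515 kN·m.

M ≈ 261 kN·m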